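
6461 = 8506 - 2045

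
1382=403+979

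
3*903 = 2709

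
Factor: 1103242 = 2^1*7^1*78803^1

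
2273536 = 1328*1712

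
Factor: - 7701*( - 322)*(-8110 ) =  - 20110545420 = - 2^2*3^1*5^1*7^1*17^1*23^1*151^1*811^1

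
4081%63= 49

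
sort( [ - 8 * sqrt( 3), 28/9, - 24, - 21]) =[ - 24, - 21,- 8 * sqrt(3), 28/9]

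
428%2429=428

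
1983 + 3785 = 5768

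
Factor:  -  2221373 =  - 7^1*11^1* 17^1*1697^1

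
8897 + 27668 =36565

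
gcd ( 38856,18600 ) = 24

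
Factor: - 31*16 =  - 2^4*31^1  =  - 496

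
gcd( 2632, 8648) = 376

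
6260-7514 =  - 1254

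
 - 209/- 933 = 209/933 = 0.22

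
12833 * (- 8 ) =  - 102664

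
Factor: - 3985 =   -  5^1*797^1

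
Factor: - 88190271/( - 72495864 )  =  2^( - 3 )*3^(-1)*7^( - 1 )*13^1*17^1*101^1*439^1 *47947^( - 1 ) =9798919/8055096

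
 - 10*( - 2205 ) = 22050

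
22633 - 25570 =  - 2937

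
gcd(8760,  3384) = 24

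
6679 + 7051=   13730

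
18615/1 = 18615=18615.00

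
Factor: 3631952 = 2^4 * 43^1*5279^1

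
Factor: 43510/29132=2^( - 1) * 5^1*19^1 * 229^1 * 7283^(-1 )=21755/14566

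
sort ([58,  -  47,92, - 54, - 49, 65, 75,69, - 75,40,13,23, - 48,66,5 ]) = [ - 75,- 54, - 49,- 48, -47,5,13,23, 40, 58,65,66, 69, 75,  92 ]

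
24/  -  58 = - 12/29 = - 0.41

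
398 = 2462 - 2064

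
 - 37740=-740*51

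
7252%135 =97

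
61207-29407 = 31800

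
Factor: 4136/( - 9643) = - 2^3*11^1 * 47^1*9643^( - 1 ) 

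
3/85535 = 3/85535=0.00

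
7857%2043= 1728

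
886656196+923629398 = 1810285594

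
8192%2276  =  1364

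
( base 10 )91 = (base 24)3j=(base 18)51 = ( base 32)2r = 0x5B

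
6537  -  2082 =4455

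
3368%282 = 266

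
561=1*561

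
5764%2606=552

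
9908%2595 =2123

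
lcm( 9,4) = 36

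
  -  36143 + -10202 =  - 46345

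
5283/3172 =1 + 2111/3172  =  1.67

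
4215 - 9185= - 4970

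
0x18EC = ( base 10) 6380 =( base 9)8668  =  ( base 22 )d40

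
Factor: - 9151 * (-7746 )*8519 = 2^1*3^1*7^1*1217^1 * 1291^1*9151^1   =  603857780274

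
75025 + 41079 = 116104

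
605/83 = 7 + 24/83 = 7.29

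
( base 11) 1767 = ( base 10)2251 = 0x8CB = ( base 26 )38F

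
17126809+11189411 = 28316220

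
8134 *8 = 65072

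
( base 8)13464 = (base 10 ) 5940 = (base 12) 3530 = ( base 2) 1011100110100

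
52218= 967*54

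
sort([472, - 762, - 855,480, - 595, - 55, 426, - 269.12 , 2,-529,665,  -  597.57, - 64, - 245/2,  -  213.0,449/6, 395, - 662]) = [ - 855, -762,-662, -597.57, - 595  , - 529,-269.12,-213.0, - 245/2, - 64, -55 , 2,449/6,395,426,472, 480,665]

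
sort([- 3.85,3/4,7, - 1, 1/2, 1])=[ - 3.85,-1,1/2,3/4 , 1, 7]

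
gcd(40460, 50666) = 14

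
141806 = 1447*98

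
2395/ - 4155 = - 1 + 352/831 = - 0.58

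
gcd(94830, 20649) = 3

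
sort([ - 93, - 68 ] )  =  [ - 93, - 68 ]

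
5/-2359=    - 5/2359 =-0.00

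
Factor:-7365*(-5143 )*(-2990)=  - 113255803050= -2^1*3^1*5^2 * 13^1*23^1*37^1*139^1*491^1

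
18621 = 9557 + 9064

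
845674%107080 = 96114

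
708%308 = 92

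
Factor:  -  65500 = - 2^2*5^3*131^1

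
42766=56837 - 14071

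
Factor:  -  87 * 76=  -  2^2*3^1*19^1*29^1 = - 6612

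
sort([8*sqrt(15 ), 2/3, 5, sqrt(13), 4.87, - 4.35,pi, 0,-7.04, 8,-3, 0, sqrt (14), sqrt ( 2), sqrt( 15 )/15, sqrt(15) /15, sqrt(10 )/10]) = [ - 7.04,- 4.35, -3, 0, 0,  sqrt(15) /15, sqrt( 15 ) /15, sqrt(10 )/10, 2/3, sqrt( 2), pi,sqrt( 13),  sqrt( 14 ),4.87,5, 8,8*sqrt( 15 )] 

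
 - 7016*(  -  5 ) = 35080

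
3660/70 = 366/7 = 52.29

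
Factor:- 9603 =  - 3^2*11^1*97^1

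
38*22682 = 861916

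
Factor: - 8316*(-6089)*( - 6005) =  - 2^2*3^3*5^1*7^1*11^1*1201^1*6089^1 = -304069924620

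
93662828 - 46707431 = 46955397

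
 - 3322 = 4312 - 7634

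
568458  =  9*63162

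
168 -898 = -730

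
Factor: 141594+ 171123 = 312717 = 3^1 * 104239^1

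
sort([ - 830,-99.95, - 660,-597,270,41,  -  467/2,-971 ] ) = [ -971, - 830, - 660, - 597,-467/2, - 99.95,41,270] 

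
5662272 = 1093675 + 4568597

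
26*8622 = 224172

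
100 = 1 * 100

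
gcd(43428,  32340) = 924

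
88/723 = 88/723 =0.12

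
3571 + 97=3668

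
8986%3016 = 2954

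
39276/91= 431 + 55/91 = 431.60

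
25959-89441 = -63482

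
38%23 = 15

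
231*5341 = 1233771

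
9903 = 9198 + 705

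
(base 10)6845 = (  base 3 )100101112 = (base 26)A37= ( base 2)1101010111101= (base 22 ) E33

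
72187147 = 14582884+57604263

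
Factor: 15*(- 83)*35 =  - 3^1*5^2*7^1*83^1 = - 43575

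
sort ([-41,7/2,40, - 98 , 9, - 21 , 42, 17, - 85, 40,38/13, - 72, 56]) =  [ - 98, - 85,-72, - 41 ,-21, 38/13, 7/2, 9, 17, 40,40, 42, 56]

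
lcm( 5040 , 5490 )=307440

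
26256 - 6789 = 19467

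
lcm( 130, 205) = 5330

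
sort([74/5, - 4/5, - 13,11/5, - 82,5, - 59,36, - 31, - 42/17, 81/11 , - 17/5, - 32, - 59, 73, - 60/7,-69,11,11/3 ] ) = [-82 ,-69, - 59, - 59, - 32, - 31, - 13, - 60/7,- 17/5, - 42/17, - 4/5,11/5,  11/3,5,81/11,11, 74/5,  36, 73] 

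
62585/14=62585/14 = 4470.36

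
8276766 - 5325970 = 2950796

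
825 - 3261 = -2436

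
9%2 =1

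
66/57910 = 33/28955 = 0.00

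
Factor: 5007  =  3^1*1669^1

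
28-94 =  - 66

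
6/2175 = 2/725 = 0.00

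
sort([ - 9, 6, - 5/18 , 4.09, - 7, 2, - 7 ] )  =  [- 9, - 7,-7,  -  5/18,2,4.09, 6]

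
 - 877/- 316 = 877/316 = 2.78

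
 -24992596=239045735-264038331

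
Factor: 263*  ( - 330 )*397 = -2^1 *3^1 *5^1*11^1*263^1 * 397^1 = - 34455630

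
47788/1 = 47788 = 47788.00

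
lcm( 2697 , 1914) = 59334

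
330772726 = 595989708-265216982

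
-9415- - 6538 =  -2877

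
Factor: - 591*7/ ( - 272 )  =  2^(-4)*3^1 * 7^1*17^( - 1)*197^1 =4137/272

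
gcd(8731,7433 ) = 1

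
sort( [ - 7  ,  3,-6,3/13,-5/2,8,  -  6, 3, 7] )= [  -  7, - 6, - 6,-5/2,3/13, 3, 3,7,  8 ] 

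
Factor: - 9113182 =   -  2^1 * 13^1*269^1*1303^1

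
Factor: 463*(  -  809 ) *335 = - 125479945= -5^1 * 67^1 * 463^1* 809^1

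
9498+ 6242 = 15740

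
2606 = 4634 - 2028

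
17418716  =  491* 35476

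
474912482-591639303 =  - 116726821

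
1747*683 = 1193201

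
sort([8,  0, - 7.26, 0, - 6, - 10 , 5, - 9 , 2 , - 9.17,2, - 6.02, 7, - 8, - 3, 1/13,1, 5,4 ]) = [ - 10, - 9.17,-9,-8 , - 7.26 , - 6.02, - 6, - 3,0, 0,1/13 , 1 , 2,2, 4,5, 5, 7, 8] 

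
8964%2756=696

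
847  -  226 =621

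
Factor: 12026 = 2^1*7^1*859^1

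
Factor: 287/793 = 7^1* 13^ ( - 1 ) * 41^1*61^(-1 )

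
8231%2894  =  2443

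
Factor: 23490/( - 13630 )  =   - 81/47 = - 3^4*47^( - 1 )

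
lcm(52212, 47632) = 2715024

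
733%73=3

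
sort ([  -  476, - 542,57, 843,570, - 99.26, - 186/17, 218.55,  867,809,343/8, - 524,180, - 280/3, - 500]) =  [ - 542, - 524, - 500, - 476, - 99.26,-280/3,  -  186/17,343/8,57,180,218.55,570, 809,843,867]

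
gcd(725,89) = 1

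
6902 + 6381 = 13283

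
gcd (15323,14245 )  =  77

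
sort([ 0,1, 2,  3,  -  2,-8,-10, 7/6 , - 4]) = [-10 ,-8,  -  4,-2,0,1, 7/6,2, 3]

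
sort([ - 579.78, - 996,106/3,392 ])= [-996, - 579.78, 106/3,392 ]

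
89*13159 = 1171151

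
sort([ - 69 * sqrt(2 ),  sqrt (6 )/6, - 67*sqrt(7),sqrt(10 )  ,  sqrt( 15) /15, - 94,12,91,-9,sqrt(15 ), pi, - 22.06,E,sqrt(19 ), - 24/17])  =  [ - 67 * sqrt(7), - 69*sqrt( 2 ), - 94 , - 22.06,- 9, - 24/17, sqrt( 15 ) /15,sqrt(6 ) /6,E,pi, sqrt ( 10) , sqrt(15 ),sqrt(19 ),12,91]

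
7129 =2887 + 4242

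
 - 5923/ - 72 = 5923/72 =82.26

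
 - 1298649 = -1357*957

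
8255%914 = 29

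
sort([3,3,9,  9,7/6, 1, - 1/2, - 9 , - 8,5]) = [ - 9,-8, - 1/2, 1, 7/6, 3, 3, 5, 9,9 ] 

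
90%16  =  10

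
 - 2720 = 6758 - 9478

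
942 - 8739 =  - 7797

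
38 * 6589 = 250382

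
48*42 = 2016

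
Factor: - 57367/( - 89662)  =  2^( - 1)*127^(  -  1) *353^( - 1)*57367^1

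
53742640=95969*560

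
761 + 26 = 787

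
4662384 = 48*97133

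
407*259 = 105413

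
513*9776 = 5015088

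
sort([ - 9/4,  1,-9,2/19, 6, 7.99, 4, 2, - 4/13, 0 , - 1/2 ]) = [ - 9, -9/4,  -  1/2, - 4/13, 0, 2/19, 1, 2,4, 6, 7.99 ]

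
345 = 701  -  356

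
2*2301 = 4602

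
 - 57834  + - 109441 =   -  167275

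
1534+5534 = 7068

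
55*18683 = 1027565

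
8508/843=2836/281 = 10.09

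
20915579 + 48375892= 69291471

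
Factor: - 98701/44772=-2^( - 2)*3^( - 1 )* 7^ (-1)*13^( - 1) * 41^ ( - 1)*89^1*1109^1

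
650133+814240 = 1464373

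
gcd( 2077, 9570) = 1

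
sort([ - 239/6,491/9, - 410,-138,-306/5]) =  [  -  410, -138, - 306/5,-239/6 , 491/9 ] 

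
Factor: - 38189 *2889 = -3^3 * 107^1*38189^1 = - 110328021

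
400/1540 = 20/77 =0.26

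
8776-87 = 8689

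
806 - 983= - 177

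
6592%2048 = 448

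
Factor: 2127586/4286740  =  1063793/2143370 = 2^( - 1)  *5^ ( - 1 )*23^( - 1 )*71^1*9319^( - 1 )*14983^1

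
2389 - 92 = 2297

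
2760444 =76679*36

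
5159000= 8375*616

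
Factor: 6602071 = 7^1 * 943153^1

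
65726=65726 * 1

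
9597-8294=1303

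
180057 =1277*141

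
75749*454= 34390046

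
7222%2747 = 1728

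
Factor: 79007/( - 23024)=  - 2^( - 4) * 41^2 * 47^1*1439^( - 1)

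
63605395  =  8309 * 7655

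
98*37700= 3694600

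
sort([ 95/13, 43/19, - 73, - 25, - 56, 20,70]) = [-73, - 56,  -  25, 43/19, 95/13, 20, 70 ] 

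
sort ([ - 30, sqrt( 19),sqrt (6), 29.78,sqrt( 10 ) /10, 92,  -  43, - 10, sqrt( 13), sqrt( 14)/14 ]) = [-43, - 30 , - 10, sqrt( 14)/14,sqrt( 10 )/10,  sqrt( 6),sqrt( 13), sqrt(19), 29.78, 92 ]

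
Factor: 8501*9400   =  2^3*5^2* 47^1*8501^1 = 79909400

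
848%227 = 167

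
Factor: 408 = 2^3*3^1*17^1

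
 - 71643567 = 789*(  -  90803)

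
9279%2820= 819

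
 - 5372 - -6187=815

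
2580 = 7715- 5135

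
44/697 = 44/697 = 0.06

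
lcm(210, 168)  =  840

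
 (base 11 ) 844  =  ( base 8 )1770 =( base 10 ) 1016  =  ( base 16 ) 3F8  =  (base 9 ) 1348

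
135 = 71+64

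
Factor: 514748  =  2^2*13^1* 19^1*521^1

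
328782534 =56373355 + 272409179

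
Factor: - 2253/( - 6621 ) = 751/2207 =751^1*2207^( - 1)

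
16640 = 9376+7264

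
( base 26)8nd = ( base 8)13603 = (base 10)6019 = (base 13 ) 2980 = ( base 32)5s3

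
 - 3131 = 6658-9789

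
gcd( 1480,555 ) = 185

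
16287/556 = 29 + 163/556= 29.29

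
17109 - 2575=14534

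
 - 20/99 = -1 + 79/99= - 0.20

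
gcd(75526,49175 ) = 1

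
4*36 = 144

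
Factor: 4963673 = 11^1*13^1*103^1*337^1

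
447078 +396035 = 843113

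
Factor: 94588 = 2^2*13^1*17^1*107^1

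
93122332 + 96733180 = 189855512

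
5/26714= 5/26714 = 0.00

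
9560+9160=18720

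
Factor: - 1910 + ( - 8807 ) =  - 10717 = - 7^1 * 1531^1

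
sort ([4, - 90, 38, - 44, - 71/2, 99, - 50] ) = [ - 90,-50, - 44,-71/2,4,38,99 ]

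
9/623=9/623=0.01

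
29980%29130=850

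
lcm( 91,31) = 2821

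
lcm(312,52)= 312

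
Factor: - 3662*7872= - 28827264=- 2^7*3^1*41^1 * 1831^1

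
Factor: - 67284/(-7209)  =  28/3 = 2^2*3^( - 1)*7^1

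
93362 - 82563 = 10799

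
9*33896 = 305064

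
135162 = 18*7509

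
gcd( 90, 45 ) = 45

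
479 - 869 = -390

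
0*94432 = 0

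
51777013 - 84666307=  - 32889294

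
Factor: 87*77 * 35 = 3^1*5^1 *7^2 * 11^1*29^1 =234465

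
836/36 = 209/9 = 23.22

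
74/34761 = 74/34761=0.00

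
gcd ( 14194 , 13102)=2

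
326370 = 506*645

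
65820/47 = 1400+20/47 = 1400.43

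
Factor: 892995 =3^1 * 5^1*37^1*1609^1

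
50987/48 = 50987/48 = 1062.23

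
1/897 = 1/897 = 0.00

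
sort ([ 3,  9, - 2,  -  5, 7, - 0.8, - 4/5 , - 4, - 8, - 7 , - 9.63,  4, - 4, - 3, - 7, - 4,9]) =[ - 9.63, - 8,  -  7, - 7, - 5, - 4, - 4, - 4,-3, - 2,  -  0.8,- 4/5, 3,4, 7, 9, 9]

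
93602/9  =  10400 + 2/9 = 10400.22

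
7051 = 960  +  6091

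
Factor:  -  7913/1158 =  - 2^(-1 )* 3^ (- 1)*41^1 = - 41/6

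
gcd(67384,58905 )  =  1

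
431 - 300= 131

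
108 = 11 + 97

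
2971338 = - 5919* ( - 502 )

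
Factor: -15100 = - 2^2* 5^2*151^1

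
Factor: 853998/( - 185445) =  - 898/195 =- 2^1 * 3^( - 1 )*5^ ( - 1 )*13^( - 1 )*449^1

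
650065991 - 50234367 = 599831624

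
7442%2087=1181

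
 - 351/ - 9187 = 351/9187 = 0.04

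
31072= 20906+10166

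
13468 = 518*26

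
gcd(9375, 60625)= 625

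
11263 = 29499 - 18236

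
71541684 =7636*9369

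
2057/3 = 2057/3 = 685.67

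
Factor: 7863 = 3^1*2621^1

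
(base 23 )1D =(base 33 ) 13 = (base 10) 36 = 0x24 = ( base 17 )22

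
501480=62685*8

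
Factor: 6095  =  5^1*23^1*53^1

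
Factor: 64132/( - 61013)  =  -2^2*17^ ( - 1 ) * 37^(-1)*97^( - 1)*16033^1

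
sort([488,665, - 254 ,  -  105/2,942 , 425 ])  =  [ - 254,-105/2 , 425,488, 665, 942 ]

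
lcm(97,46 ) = 4462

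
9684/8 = 2421/2 = 1210.50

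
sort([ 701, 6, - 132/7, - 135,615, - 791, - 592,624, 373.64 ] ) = [-791, - 592, - 135,-132/7, 6,373.64,615, 624, 701 ] 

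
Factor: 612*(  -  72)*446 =-2^6 * 3^4*17^1*223^1 = - 19652544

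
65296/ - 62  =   - 1054 + 26/31 = -1053.16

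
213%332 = 213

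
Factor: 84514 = 2^1*42257^1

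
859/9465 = 859/9465 = 0.09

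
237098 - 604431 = -367333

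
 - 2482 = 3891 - 6373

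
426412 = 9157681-8731269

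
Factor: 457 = 457^1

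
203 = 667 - 464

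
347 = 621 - 274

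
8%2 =0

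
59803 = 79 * 757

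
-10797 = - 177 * 61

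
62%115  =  62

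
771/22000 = 771/22000 =0.04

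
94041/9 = 10449 = 10449.00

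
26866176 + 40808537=67674713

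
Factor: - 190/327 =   -  2^1*3^( - 1)*5^1 * 19^1*109^( - 1 )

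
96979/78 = 1243+25/78 =1243.32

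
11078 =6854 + 4224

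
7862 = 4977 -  -2885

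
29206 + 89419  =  118625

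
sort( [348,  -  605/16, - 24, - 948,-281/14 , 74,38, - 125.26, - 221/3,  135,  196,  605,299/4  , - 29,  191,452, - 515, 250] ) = [ - 948,  -  515, - 125.26 , - 221/3, -605/16, - 29, -24, - 281/14,38,74,  299/4, 135, 191, 196, 250,348, 452,605 ]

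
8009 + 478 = 8487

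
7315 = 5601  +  1714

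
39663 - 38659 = 1004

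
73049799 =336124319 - 263074520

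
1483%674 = 135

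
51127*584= 29858168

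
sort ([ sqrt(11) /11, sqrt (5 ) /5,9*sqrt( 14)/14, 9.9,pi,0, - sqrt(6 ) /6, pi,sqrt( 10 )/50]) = [ - sqrt( 6 ) /6,0,sqrt(  10 )/50,sqrt( 11)/11,sqrt( 5 )/5,9*sqrt(14 )/14,pi,pi,9.9] 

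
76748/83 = 76748/83 = 924.67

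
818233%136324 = 289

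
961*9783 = 9401463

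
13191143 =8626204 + 4564939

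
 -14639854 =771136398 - 785776252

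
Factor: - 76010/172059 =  - 110/249 = - 2^1*3^( - 1 )*5^1 * 11^1*83^(  -  1 ) 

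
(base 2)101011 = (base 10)43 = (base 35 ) 18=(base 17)29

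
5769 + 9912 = 15681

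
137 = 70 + 67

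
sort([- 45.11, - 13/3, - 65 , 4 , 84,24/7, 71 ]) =[ - 65, - 45.11, - 13/3, 24/7, 4,71,84]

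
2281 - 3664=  - 1383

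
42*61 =2562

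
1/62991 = 1/62991 =0.00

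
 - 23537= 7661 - 31198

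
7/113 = 7/113 = 0.06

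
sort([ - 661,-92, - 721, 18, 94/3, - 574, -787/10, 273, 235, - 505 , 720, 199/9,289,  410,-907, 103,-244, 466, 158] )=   [-907, - 721, - 661, - 574, - 505,  -  244, -92, - 787/10 , 18,199/9, 94/3, 103, 158,  235,  273, 289, 410, 466, 720]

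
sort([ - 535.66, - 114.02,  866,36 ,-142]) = [ - 535.66, - 142, - 114.02, 36,866]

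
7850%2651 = 2548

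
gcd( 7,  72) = 1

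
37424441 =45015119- 7590678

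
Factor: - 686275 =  - 5^2 *97^1 * 283^1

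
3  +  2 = 5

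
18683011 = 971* 19241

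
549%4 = 1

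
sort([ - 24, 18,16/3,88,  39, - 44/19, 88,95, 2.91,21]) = [ - 24, - 44/19, 2.91,16/3,18,21, 39 , 88, 88, 95]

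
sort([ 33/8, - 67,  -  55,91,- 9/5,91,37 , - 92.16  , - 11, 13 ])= [ - 92.16,-67, - 55,-11, - 9/5,33/8,13,37, 91, 91]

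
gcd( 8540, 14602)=14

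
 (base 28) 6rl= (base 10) 5481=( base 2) 1010101101001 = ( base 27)7E0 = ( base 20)de1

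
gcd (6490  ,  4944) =2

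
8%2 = 0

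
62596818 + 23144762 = 85741580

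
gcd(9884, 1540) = 28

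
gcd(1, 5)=1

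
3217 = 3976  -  759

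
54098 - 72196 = - 18098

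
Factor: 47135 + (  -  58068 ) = -10933 = - 13^1*29^2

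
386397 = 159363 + 227034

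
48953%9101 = 3448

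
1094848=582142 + 512706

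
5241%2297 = 647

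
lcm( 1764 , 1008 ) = 7056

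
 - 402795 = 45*( - 8951)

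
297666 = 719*414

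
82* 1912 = 156784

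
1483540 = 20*74177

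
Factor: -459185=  - 5^1*91837^1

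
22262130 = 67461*330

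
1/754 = 1/754 = 0.00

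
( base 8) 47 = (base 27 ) 1C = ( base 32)17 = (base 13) 30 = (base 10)39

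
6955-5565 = 1390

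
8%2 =0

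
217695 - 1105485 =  - 887790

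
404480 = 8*50560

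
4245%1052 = 37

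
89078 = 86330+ 2748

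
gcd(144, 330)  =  6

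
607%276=55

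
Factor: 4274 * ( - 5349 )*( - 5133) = 117348726258 = 2^1*3^2*29^1*59^1*1783^1*2137^1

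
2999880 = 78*38460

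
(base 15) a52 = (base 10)2327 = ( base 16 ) 917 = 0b100100010111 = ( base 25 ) 3i2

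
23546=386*61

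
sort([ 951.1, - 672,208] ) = [ - 672 , 208, 951.1]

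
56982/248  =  28491/124 =229.77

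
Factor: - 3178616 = -2^3*7^1*31^1*1831^1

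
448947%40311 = 5526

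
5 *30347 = 151735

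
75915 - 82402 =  - 6487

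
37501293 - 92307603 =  - 54806310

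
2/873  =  2/873 = 0.00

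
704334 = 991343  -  287009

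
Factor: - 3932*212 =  - 833584 = -2^4 * 53^1*983^1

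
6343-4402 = 1941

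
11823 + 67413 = 79236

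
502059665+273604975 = 775664640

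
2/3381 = 2/3381 = 0.00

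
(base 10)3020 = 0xBCC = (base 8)5714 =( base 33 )2ph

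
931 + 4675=5606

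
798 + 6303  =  7101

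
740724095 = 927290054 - 186565959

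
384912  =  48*8019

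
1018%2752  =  1018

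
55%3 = 1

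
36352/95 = 382+62/95 = 382.65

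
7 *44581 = 312067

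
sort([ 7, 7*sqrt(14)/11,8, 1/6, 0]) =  [ 0, 1/6, 7*sqrt( 14)/11 , 7, 8 ] 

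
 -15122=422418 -437540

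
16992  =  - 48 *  ( - 354)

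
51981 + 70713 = 122694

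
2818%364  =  270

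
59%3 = 2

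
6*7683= 46098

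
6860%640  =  460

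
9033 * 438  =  3956454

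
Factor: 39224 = 2^3*4903^1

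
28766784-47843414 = -19076630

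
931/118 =931/118=7.89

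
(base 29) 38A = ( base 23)555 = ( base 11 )2094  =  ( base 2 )101011001101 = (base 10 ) 2765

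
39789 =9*4421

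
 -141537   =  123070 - 264607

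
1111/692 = 1111/692 = 1.61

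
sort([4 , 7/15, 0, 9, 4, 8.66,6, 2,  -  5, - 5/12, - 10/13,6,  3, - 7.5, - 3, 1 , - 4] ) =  [ - 7.5,-5 , - 4, - 3 , - 10/13, - 5/12, 0,7/15,1, 2,3,4,4,6, 6, 8.66, 9]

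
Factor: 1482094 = 2^1*17^1*43591^1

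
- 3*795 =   -  2385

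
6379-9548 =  - 3169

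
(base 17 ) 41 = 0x45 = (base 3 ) 2120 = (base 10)69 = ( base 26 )2h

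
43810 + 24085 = 67895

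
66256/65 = 66256/65 = 1019.32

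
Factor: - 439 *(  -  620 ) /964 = 68045/241=5^1 *31^1*241^(  -  1 )* 439^1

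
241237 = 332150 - 90913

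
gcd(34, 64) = 2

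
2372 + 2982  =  5354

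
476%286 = 190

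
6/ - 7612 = -3/3806  =  - 0.00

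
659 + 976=1635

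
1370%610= 150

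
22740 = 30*758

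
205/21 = 9 + 16/21 = 9.76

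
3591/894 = 4 + 5/298 = 4.02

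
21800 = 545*40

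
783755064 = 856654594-72899530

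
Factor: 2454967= 71^2*487^1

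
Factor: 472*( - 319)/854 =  - 75284/427=-2^2*7^( - 1)*11^1*29^1*59^1*61^(  -  1)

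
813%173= 121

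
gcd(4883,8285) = 1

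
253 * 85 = 21505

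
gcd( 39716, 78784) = 4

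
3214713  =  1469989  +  1744724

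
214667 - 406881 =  - 192214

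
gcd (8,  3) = 1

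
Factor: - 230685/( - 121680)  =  91/48 = 2^(- 4 )*3^( - 1)*7^1*13^1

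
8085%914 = 773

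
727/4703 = 727/4703 = 0.15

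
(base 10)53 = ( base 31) 1m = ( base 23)27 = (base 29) 1o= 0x35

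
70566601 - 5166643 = 65399958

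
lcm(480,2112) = 10560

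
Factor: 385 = 5^1*7^1 * 11^1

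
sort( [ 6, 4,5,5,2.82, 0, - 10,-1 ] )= [-10, - 1, 0 , 2.82, 4,5, 5,6]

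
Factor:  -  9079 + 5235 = - 3844 =-2^2  *31^2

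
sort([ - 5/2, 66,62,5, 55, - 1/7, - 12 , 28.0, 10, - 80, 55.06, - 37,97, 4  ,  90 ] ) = [ - 80,-37, - 12, - 5/2, - 1/7, 4, 5,10,28.0,  55 , 55.06,62 , 66,90, 97 ]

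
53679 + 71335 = 125014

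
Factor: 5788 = 2^2*1447^1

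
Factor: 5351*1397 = 11^1*127^1 * 5351^1 = 7475347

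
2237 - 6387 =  - 4150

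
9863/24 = 9863/24 = 410.96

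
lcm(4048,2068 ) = 190256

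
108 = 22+86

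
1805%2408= 1805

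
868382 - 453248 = 415134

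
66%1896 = 66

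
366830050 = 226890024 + 139940026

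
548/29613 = 548/29613 = 0.02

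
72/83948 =18/20987 =0.00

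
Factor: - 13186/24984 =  - 2^ ( - 2) *3^( - 2)*19^1 = -19/36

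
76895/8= 9611 + 7/8 = 9611.88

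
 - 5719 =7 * ( - 817) 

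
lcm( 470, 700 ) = 32900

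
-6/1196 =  - 1 + 595/598   =  -0.01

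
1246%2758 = 1246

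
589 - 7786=-7197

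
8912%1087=216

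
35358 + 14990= 50348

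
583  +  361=944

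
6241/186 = 6241/186 = 33.55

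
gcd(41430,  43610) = 10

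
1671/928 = 1671/928 = 1.80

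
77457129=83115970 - 5658841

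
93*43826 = 4075818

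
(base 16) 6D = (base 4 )1231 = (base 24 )4D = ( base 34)37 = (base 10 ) 109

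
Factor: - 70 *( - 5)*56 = 19600 =2^4*5^2*7^2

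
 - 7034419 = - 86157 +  - 6948262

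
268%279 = 268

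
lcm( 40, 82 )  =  1640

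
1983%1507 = 476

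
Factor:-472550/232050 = - 727/357 = - 3^( - 1)*7^( - 1 )*17^( - 1) * 727^1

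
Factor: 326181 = 3^1* 108727^1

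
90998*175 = 15924650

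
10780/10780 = 1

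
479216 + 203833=683049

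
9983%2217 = 1115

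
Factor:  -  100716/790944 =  - 109/856 =- 2^(  -  3 )*107^( - 1)*109^1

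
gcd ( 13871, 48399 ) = 13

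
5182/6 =2591/3 = 863.67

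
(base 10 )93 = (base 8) 135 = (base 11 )85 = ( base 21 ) 49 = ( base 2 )1011101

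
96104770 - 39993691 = 56111079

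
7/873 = 7/873 = 0.01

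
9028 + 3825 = 12853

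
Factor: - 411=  - 3^1*137^1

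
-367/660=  - 1 + 293/660 = - 0.56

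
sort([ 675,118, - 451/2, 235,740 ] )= [-451/2,  118, 235,675,  740]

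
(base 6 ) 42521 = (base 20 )EA9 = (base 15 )1ac4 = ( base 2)1011010110001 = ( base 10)5809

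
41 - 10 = 31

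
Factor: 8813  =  7^1 * 1259^1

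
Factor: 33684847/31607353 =7^1*97^( - 1)*325849^( - 1) *4812121^1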